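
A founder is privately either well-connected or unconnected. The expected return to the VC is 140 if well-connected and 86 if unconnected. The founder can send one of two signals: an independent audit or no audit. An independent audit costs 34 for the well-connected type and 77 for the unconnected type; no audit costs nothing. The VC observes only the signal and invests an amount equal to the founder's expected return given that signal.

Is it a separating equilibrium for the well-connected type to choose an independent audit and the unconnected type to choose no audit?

Yes

Under separation the VC infers type exactly: audit → well-connected (pays 140), no audit → unconnected (pays 86).
Well-connected: audit gives 140 − 34 = 106; no audit gives 86 − 0 = 86. No deviation. ✓
Unconnected: no audit gives 86 − 0 = 86; audit gives 140 − 77 = 63. No deviation. ✓
Both incentive constraints hold.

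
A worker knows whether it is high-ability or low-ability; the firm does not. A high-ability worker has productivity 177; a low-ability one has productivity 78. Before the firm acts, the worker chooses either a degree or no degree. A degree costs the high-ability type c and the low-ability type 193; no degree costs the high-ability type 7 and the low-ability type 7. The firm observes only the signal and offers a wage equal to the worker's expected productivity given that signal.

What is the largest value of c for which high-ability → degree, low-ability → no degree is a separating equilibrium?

106

Under separation: degree → high-ability (pays 177); no degree → low-ability (pays 78).
Low-ability: 78 − 7 = 71 ≥ 177 − 193 = -16. Holds regardless of c. ✓
High-ability: 177 − c ≥ 78 − 7, so c ≤ 177 − 71 = 106.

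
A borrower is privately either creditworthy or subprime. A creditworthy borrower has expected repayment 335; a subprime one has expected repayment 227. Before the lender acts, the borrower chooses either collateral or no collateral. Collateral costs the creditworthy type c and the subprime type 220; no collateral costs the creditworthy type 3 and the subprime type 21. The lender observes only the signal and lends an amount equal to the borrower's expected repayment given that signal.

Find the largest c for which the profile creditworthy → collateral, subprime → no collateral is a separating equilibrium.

111

Under separation: collateral → creditworthy (pays 335); no collateral → subprime (pays 227).
Subprime: 227 − 21 = 206 ≥ 335 − 220 = 115. Holds regardless of c. ✓
Creditworthy: 335 − c ≥ 227 − 3, so c ≤ 335 − 224 = 111.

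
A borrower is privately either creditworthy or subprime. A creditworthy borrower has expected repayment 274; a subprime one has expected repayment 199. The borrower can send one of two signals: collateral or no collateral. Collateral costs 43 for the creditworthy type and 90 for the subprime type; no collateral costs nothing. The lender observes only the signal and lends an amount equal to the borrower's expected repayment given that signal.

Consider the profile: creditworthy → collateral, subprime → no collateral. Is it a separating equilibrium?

Yes

Under separation the lender infers type exactly: collateral → creditworthy (pays 274), no collateral → subprime (pays 199).
Creditworthy: collateral gives 274 − 43 = 231; no collateral gives 199 − 0 = 199. No deviation. ✓
Subprime: no collateral gives 199 − 0 = 199; collateral gives 274 − 90 = 184. No deviation. ✓
Both incentive constraints hold.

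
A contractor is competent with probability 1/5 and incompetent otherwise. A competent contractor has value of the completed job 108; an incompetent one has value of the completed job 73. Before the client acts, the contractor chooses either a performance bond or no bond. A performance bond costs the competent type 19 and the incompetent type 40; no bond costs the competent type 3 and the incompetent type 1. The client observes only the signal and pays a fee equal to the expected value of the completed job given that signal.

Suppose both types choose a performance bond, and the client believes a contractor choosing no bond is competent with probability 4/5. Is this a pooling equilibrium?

At the pooled signal (bond) the client holds the prior 1/5 and pays 1/5·108 + 4/5·73 = 80. Off-path (no bond) belief 4/5 gives 4/5·108 + 1/5·73 = 101.
Competent: bond gives 80 − 19 = 61; no bond gives 101 − 3 = 98. Deviates. ✗
Incompetent: bond gives 80 − 40 = 40; no bond gives 101 − 1 = 100. Deviates. ✗

No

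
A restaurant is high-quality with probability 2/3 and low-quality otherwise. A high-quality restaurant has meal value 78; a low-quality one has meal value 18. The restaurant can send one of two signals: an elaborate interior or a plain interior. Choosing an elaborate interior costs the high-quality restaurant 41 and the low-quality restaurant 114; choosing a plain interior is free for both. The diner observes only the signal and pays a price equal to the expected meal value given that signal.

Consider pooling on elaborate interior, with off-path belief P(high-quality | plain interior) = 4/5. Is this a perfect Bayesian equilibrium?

At the pooled signal (elaborate interior) the diner holds the prior 2/3 and pays 2/3·78 + 1/3·18 = 58. Off-path (plain interior) belief 4/5 gives 4/5·78 + 1/5·18 = 66.
High-quality: elaborate interior gives 58 − 41 = 17; plain interior gives 66 − 0 = 66. Deviates. ✗
Low-quality: elaborate interior gives 58 − 114 = -56; plain interior gives 66 − 0 = 66. Deviates. ✗

No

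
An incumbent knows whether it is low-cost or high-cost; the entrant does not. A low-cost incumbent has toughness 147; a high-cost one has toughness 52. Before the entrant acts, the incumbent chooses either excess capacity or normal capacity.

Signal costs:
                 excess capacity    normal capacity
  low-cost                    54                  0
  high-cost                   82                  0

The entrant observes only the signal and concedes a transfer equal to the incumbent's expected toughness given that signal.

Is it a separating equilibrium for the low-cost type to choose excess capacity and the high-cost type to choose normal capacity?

No

Under separation the entrant infers type exactly: excess capacity → low-cost (pays 147), normal capacity → high-cost (pays 52).
Low-cost: excess capacity gives 147 − 54 = 93; normal capacity gives 52 − 0 = 52. No deviation. ✓
High-cost: normal capacity gives 52 − 0 = 52; excess capacity gives 147 − 82 = 65. Would deviate. ✗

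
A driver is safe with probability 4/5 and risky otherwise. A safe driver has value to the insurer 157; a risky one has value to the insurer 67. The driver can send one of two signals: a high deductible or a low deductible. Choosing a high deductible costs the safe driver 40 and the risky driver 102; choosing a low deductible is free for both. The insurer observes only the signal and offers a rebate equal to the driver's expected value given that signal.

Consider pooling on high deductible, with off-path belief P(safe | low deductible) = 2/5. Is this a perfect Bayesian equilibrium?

No

At the pooled signal (high deductible) the insurer holds the prior 4/5 and pays 4/5·157 + 1/5·67 = 139. Off-path (low deductible) belief 2/5 gives 2/5·157 + 3/5·67 = 103.
Safe: high deductible gives 139 − 40 = 99; low deductible gives 103 − 0 = 103. Deviates. ✗
Risky: high deductible gives 139 − 102 = 37; low deductible gives 103 − 0 = 103. Deviates. ✗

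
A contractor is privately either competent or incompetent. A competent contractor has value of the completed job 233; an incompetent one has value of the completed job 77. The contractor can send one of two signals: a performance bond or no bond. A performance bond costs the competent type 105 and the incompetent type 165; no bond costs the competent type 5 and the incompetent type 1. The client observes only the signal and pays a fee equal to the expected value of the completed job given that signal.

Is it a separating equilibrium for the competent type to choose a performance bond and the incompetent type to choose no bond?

Under separation the client infers type exactly: bond → competent (pays 233), no bond → incompetent (pays 77).
Competent: bond gives 233 − 105 = 128; no bond gives 77 − 5 = 72. No deviation. ✓
Incompetent: no bond gives 77 − 1 = 76; bond gives 233 − 165 = 68. No deviation. ✓
Neither type gains from mimicking the other.

Yes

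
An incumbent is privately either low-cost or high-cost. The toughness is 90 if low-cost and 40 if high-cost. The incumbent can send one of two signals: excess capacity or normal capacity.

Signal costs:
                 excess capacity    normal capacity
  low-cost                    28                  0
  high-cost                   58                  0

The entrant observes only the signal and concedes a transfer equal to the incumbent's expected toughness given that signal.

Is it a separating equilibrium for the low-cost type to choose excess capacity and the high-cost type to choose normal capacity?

If types separate, excess capacity earns payment 90 and normal capacity earns 40.
Low-cost: excess capacity gives 90 − 28 = 62; normal capacity gives 40 − 0 = 40. No deviation. ✓
High-cost: normal capacity gives 40 − 0 = 40; excess capacity gives 90 − 58 = 32. No deviation. ✓
Both incentive constraints hold.

Yes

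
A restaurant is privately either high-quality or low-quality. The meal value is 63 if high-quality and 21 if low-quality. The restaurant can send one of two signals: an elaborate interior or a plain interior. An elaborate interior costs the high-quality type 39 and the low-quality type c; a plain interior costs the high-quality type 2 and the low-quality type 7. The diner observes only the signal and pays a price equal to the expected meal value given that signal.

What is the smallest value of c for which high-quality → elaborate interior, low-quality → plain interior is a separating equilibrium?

49

Under separation: elaborate interior → high-quality (pays 63); plain interior → low-quality (pays 21).
High-quality: 63 − 39 = 24 ≥ 21 − 2 = 19. Holds regardless of c. ✓
Low-quality: 21 − 7 ≥ 63 − c, so c ≥ 63 − 14 = 49.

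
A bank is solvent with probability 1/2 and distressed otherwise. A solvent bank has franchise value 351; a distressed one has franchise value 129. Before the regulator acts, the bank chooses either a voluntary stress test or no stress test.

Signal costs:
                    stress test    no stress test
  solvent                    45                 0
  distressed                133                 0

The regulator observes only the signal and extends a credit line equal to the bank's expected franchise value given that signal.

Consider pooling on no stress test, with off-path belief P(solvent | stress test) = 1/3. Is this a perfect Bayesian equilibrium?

On the equilibrium path (no stress test) the regulator holds the prior 1/2 and pays 1/2·351 + 1/2·129 = 240. Off-path (stress test) belief 1/3 gives 1/3·351 + 2/3·129 = 203.
Solvent: no stress test gives 240 − 0 = 240; stress test gives 203 − 45 = 158. Stays. ✓
Distressed: no stress test gives 240 − 0 = 240; stress test gives 203 − 133 = 70. Stays. ✓
Beliefs are Bayes-consistent on-path and both types best-respond.

Yes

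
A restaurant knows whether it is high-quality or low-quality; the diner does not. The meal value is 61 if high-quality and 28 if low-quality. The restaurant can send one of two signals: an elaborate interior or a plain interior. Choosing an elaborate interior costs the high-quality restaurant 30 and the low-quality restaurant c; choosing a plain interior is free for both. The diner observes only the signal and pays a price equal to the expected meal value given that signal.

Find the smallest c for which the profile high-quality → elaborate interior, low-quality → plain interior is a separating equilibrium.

33

Under separation: elaborate interior → high-quality (pays 61); plain interior → low-quality (pays 28).
High-quality: 61 − 30 = 31 ≥ 28 − 0 = 28. Holds regardless of c. ✓
Low-quality: 28 − 0 ≥ 61 − c, so c ≥ 61 − 28 = 33.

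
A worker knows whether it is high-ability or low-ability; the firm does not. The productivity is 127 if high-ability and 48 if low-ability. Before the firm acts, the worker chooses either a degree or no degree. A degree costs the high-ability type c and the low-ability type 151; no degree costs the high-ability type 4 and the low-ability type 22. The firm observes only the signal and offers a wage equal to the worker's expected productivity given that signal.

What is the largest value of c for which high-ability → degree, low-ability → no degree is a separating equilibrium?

Under separation: degree → high-ability (pays 127); no degree → low-ability (pays 48).
Low-ability: 48 − 22 = 26 ≥ 127 − 151 = -24. Holds regardless of c. ✓
High-ability: 127 − c ≥ 48 − 4, so c ≤ 127 − 44 = 83.

83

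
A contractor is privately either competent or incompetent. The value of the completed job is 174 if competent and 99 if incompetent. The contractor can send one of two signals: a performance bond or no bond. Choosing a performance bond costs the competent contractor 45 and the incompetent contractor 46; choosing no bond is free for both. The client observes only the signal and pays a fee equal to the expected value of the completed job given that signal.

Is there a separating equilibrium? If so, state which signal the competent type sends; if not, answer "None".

None

Try competent → bond, incompetent → no bond:
  Under separation the client infers type exactly: bond → competent (pays 174), no bond → incompetent (pays 99).
  Competent: bond gives 174 − 45 = 129; no bond gives 99 − 0 = 99. No deviation. ✓
  Incompetent: no bond gives 99 − 0 = 99; bond gives 174 − 46 = 128. Would deviate. ✗
Try competent → no bond, incompetent → bond:
  Under separation the client infers type exactly: no bond → competent (pays 174), bond → incompetent (pays 99).
  Competent: no bond gives 174 − 0 = 174; bond gives 99 − 45 = 54. No deviation. ✓
  Incompetent: bond gives 99 − 46 = 53; no bond gives 174 − 0 = 174. Would deviate. ✗
Neither assignment is incentive-compatible.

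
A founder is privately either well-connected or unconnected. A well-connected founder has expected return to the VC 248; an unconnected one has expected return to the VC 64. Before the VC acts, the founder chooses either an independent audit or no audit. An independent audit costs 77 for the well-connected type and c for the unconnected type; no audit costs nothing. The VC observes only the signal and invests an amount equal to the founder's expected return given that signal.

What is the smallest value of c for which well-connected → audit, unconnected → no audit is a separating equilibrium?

Under separation: audit → well-connected (pays 248); no audit → unconnected (pays 64).
Well-connected: 248 − 77 = 171 ≥ 64 − 0 = 64. Holds regardless of c. ✓
Unconnected: 64 − 0 ≥ 248 − c, so c ≥ 248 − 64 = 184.

184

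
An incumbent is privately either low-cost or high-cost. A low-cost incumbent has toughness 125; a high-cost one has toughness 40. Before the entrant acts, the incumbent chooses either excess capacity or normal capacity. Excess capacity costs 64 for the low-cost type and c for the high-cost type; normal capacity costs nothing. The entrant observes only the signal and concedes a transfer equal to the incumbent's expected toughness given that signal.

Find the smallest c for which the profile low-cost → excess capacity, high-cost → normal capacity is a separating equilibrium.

85

Under separation: excess capacity → low-cost (pays 125); normal capacity → high-cost (pays 40).
Low-cost: 125 − 64 = 61 ≥ 40 − 0 = 40. Holds regardless of c. ✓
High-cost: 40 − 0 ≥ 125 − c, so c ≥ 125 − 40 = 85.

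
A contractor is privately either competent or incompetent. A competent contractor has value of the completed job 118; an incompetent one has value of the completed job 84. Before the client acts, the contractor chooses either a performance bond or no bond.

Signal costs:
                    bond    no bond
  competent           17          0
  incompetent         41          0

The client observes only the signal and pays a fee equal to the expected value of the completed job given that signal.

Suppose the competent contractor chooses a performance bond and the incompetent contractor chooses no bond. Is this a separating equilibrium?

Yes

Under separation the client infers type exactly: bond → competent (pays 118), no bond → incompetent (pays 84).
Competent: bond gives 118 − 17 = 101; no bond gives 84 − 0 = 84. No deviation. ✓
Incompetent: no bond gives 84 − 0 = 84; bond gives 118 − 41 = 77. No deviation. ✓
Neither type gains from mimicking the other.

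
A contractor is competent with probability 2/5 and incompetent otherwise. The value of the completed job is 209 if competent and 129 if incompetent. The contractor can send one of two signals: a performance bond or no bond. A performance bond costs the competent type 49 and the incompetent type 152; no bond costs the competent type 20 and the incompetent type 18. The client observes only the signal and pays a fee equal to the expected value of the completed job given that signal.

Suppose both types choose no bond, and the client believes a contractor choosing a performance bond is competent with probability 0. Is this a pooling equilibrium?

At the pooled signal (no bond) the client holds the prior 2/5 and pays 2/5·209 + 3/5·129 = 161. Off-path (bond) belief 0 gives 0·209 + 1·129 = 129.
Competent: no bond gives 161 − 20 = 141; bond gives 129 − 49 = 80. Stays. ✓
Incompetent: no bond gives 161 − 18 = 143; bond gives 129 − 152 = -23. Stays. ✓

Yes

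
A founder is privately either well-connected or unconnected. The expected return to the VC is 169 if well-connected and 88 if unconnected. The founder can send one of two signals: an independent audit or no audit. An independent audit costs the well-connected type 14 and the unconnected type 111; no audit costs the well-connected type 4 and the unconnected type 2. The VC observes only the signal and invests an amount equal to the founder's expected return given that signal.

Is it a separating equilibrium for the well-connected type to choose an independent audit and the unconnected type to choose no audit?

Yes

If types separate, audit earns payment 169 and no audit earns 88.
Well-connected: audit gives 169 − 14 = 155; no audit gives 88 − 4 = 84. No deviation. ✓
Unconnected: no audit gives 88 − 2 = 86; audit gives 169 − 111 = 58. No deviation. ✓
Neither type gains from mimicking the other.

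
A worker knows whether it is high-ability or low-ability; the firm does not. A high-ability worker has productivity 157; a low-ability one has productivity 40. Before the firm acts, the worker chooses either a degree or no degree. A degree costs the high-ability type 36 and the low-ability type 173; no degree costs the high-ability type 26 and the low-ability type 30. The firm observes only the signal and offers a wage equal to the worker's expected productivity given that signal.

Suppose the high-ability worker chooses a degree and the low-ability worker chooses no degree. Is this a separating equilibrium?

Under separation the firm infers type exactly: degree → high-ability (pays 157), no degree → low-ability (pays 40).
High-ability: degree gives 157 − 36 = 121; no degree gives 40 − 26 = 14. No deviation. ✓
Low-ability: no degree gives 40 − 30 = 10; degree gives 157 − 173 = -16. No deviation. ✓
Both incentive constraints hold.

Yes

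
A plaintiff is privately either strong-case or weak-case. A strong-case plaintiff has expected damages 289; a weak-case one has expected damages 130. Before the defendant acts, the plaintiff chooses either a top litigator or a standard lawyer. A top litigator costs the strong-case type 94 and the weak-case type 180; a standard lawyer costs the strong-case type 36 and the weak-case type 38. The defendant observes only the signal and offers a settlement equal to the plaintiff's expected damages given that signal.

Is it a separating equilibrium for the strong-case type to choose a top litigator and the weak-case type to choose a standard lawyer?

No

If types separate, top litigator earns payment 289 and standard lawyer earns 130.
Strong-case: top litigator gives 289 − 94 = 195; standard lawyer gives 130 − 36 = 94. No deviation. ✓
Weak-case: standard lawyer gives 130 − 38 = 92; top litigator gives 289 − 180 = 109. Would deviate. ✗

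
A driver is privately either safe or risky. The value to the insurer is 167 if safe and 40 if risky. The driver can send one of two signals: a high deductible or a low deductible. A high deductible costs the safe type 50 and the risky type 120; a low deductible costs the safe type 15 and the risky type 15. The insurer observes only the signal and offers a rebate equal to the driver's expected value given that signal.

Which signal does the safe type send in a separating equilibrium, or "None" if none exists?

Try safe → high deductible, risky → low deductible:
  If types separate, high deductible earns payment 167 and low deductible earns 40.
  Safe: high deductible gives 167 − 50 = 117; low deductible gives 40 − 15 = 25. No deviation. ✓
  Risky: low deductible gives 40 − 15 = 25; high deductible gives 167 − 120 = 47. Would deviate. ✗
Try safe → low deductible, risky → high deductible:
  If types separate, low deductible earns payment 167 and high deductible earns 40.
  Safe: low deductible gives 167 − 15 = 152; high deductible gives 40 − 50 = -10. No deviation. ✓
  Risky: high deductible gives 40 − 120 = -80; low deductible gives 167 − 15 = 152. Would deviate. ✗
Neither assignment is incentive-compatible.

None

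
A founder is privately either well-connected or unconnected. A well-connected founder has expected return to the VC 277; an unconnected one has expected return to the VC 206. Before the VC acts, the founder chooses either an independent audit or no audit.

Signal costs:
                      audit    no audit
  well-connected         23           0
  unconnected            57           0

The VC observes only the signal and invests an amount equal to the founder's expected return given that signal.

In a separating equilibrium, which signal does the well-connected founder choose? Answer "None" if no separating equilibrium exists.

Try well-connected → audit, unconnected → no audit:
  If types separate, audit earns payment 277 and no audit earns 206.
  Well-connected: audit gives 277 − 23 = 254; no audit gives 206 − 0 = 206. No deviation. ✓
  Unconnected: no audit gives 206 − 0 = 206; audit gives 277 − 57 = 220. Would deviate. ✗
Try well-connected → no audit, unconnected → audit:
  If types separate, no audit earns payment 277 and audit earns 206.
  Well-connected: no audit gives 277 − 0 = 277; audit gives 206 − 23 = 183. No deviation. ✓
  Unconnected: audit gives 206 − 57 = 149; no audit gives 277 − 0 = 277. Would deviate. ✗
Neither assignment is incentive-compatible.

None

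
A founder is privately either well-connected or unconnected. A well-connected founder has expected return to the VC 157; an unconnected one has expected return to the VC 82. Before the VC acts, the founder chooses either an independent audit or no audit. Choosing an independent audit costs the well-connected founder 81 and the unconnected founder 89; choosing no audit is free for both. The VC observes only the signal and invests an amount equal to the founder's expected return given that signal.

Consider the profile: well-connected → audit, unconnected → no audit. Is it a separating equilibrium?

If types separate, audit earns payment 157 and no audit earns 82.
Well-connected: audit gives 157 − 81 = 76; no audit gives 82 − 0 = 82. Would deviate. ✗
Unconnected: no audit gives 82 − 0 = 82; audit gives 157 − 89 = 68. No deviation. ✓

No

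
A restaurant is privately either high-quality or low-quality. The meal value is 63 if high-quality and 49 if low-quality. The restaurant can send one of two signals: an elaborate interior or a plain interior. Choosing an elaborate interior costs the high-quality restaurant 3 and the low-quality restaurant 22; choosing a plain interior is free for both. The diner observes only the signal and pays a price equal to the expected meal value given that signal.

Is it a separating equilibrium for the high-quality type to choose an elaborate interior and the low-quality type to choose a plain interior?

Yes

If types separate, elaborate interior earns payment 63 and plain interior earns 49.
High-quality: elaborate interior gives 63 − 3 = 60; plain interior gives 49 − 0 = 49. No deviation. ✓
Low-quality: plain interior gives 49 − 0 = 49; elaborate interior gives 63 − 22 = 41. No deviation. ✓
Neither type gains from mimicking the other.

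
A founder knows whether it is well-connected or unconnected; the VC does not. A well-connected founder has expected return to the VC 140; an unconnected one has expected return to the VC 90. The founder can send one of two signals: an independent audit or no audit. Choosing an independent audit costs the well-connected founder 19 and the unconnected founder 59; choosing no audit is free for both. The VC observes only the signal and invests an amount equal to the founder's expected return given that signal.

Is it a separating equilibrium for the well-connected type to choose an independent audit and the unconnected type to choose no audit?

Yes

If types separate, audit earns payment 140 and no audit earns 90.
Well-connected: audit gives 140 − 19 = 121; no audit gives 90 − 0 = 90. No deviation. ✓
Unconnected: no audit gives 90 − 0 = 90; audit gives 140 − 59 = 81. No deviation. ✓
Both incentive constraints hold.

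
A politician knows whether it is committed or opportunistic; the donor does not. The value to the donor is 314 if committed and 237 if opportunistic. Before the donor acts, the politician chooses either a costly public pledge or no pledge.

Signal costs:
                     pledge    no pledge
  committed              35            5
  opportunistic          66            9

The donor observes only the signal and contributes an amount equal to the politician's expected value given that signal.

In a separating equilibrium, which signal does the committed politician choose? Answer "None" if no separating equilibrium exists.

Try committed → pledge, opportunistic → no pledge:
  If types separate, pledge earns payment 314 and no pledge earns 237.
  Committed: pledge gives 314 − 35 = 279; no pledge gives 237 − 5 = 232. No deviation. ✓
  Opportunistic: no pledge gives 237 − 9 = 228; pledge gives 314 − 66 = 248. Would deviate. ✗
Try committed → no pledge, opportunistic → pledge:
  If types separate, no pledge earns payment 314 and pledge earns 237.
  Committed: no pledge gives 314 − 5 = 309; pledge gives 237 − 35 = 202. No deviation. ✓
  Opportunistic: pledge gives 237 − 66 = 171; no pledge gives 314 − 9 = 305. Would deviate. ✗
Neither assignment is incentive-compatible.

None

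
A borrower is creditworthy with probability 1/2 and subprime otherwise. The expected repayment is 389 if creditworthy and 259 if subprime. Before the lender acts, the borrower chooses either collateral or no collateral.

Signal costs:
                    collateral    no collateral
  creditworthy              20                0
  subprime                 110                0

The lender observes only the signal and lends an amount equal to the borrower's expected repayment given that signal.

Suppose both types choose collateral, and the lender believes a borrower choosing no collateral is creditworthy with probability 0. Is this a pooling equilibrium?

On the equilibrium path (collateral) the lender holds the prior 1/2 and pays 1/2·389 + 1/2·259 = 324. Off-path (no collateral) belief 0 gives 0·389 + 1·259 = 259.
Creditworthy: collateral gives 324 − 20 = 304; no collateral gives 259 − 0 = 259. Stays. ✓
Subprime: collateral gives 324 − 110 = 214; no collateral gives 259 − 0 = 259. Deviates. ✗

No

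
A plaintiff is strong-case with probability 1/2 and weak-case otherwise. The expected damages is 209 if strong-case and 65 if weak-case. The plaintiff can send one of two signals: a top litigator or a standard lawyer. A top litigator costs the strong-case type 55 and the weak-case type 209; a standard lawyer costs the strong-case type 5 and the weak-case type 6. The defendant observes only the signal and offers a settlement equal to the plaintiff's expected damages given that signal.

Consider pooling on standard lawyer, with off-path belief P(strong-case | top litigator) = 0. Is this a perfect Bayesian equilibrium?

At the pooled signal (standard lawyer) the defendant holds the prior 1/2 and pays 1/2·209 + 1/2·65 = 137. Off-path (top litigator) belief 0 gives 0·209 + 1·65 = 65.
Strong-case: standard lawyer gives 137 − 5 = 132; top litigator gives 65 − 55 = 10. Stays. ✓
Weak-case: standard lawyer gives 137 − 6 = 131; top litigator gives 65 − 209 = -144. Stays. ✓

Yes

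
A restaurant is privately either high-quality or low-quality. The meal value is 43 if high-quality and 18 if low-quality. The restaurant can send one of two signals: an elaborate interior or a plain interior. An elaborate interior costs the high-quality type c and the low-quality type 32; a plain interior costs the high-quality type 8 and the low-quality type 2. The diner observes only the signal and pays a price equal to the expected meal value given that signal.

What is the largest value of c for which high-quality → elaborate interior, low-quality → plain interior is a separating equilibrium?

33

Under separation: elaborate interior → high-quality (pays 43); plain interior → low-quality (pays 18).
Low-quality: 18 − 2 = 16 ≥ 43 − 32 = 11. Holds regardless of c. ✓
High-quality: 43 − c ≥ 18 − 8, so c ≤ 43 − 10 = 33.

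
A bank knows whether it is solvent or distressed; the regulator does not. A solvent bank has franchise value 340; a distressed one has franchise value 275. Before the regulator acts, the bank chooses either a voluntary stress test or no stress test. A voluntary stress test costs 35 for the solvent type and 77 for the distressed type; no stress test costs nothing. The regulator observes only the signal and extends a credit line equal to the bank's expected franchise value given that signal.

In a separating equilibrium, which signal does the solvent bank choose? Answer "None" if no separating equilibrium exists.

stress test

Try solvent → stress test, distressed → no stress test:
  Under separation the regulator infers type exactly: stress test → solvent (pays 340), no stress test → distressed (pays 275).
  Solvent: stress test gives 340 − 35 = 305; no stress test gives 275 − 0 = 275. No deviation. ✓
  Distressed: no stress test gives 275 − 0 = 275; stress test gives 340 − 77 = 263. No deviation. ✓
Both hold — the solvent type sends stress test.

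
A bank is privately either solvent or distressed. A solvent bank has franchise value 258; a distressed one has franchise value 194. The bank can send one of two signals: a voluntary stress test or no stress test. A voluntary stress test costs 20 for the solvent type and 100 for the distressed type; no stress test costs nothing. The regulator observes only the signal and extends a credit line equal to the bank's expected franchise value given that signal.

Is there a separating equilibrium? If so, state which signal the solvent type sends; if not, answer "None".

Try solvent → stress test, distressed → no stress test:
  If types separate, stress test earns payment 258 and no stress test earns 194.
  Solvent: stress test gives 258 − 20 = 238; no stress test gives 194 − 0 = 194. No deviation. ✓
  Distressed: no stress test gives 194 − 0 = 194; stress test gives 258 − 100 = 158. No deviation. ✓
Both hold — the solvent type sends stress test.

stress test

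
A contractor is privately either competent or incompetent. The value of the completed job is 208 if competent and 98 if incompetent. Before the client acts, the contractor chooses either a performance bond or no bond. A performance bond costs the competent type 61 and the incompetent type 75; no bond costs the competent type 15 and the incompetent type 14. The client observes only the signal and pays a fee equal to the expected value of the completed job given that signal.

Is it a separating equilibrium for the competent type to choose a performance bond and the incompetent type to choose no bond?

If types separate, bond earns payment 208 and no bond earns 98.
Competent: bond gives 208 − 61 = 147; no bond gives 98 − 15 = 83. No deviation. ✓
Incompetent: no bond gives 98 − 14 = 84; bond gives 208 − 75 = 133. Would deviate. ✗

No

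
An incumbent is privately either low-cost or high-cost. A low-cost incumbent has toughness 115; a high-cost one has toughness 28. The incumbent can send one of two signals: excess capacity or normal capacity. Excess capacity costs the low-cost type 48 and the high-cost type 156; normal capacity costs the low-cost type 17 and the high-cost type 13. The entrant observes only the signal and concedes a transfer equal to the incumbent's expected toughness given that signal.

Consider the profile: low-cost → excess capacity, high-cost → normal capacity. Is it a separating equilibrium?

Under separation the entrant infers type exactly: excess capacity → low-cost (pays 115), normal capacity → high-cost (pays 28).
Low-cost: excess capacity gives 115 − 48 = 67; normal capacity gives 28 − 17 = 11. No deviation. ✓
High-cost: normal capacity gives 28 − 13 = 15; excess capacity gives 115 − 156 = -41. No deviation. ✓
Both incentive constraints hold.

Yes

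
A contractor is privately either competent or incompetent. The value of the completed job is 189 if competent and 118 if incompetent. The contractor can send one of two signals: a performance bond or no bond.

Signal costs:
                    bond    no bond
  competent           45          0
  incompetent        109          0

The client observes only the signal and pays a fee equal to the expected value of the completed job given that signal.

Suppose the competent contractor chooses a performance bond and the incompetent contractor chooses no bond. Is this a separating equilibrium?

If types separate, bond earns payment 189 and no bond earns 118.
Competent: bond gives 189 − 45 = 144; no bond gives 118 − 0 = 118. No deviation. ✓
Incompetent: no bond gives 118 − 0 = 118; bond gives 189 − 109 = 80. No deviation. ✓
Neither type gains from mimicking the other.

Yes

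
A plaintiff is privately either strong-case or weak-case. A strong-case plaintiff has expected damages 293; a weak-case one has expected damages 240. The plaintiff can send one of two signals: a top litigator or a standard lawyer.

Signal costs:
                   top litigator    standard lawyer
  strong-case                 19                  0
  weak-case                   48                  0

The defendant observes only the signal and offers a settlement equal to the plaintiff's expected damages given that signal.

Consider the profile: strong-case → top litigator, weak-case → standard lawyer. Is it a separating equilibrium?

Under separation the defendant infers type exactly: top litigator → strong-case (pays 293), standard lawyer → weak-case (pays 240).
Strong-case: top litigator gives 293 − 19 = 274; standard lawyer gives 240 − 0 = 240. No deviation. ✓
Weak-case: standard lawyer gives 240 − 0 = 240; top litigator gives 293 − 48 = 245. Would deviate. ✗

No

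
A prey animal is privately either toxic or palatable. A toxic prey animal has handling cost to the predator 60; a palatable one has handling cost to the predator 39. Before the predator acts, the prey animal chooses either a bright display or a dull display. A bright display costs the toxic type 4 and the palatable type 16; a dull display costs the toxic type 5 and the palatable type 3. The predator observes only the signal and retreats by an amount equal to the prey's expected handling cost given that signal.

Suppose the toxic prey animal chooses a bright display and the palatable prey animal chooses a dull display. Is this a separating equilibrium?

If types separate, bright display earns payment 60 and dull display earns 39.
Toxic: bright display gives 60 − 4 = 56; dull display gives 39 − 5 = 34. No deviation. ✓
Palatable: dull display gives 39 − 3 = 36; bright display gives 60 − 16 = 44. Would deviate. ✗

No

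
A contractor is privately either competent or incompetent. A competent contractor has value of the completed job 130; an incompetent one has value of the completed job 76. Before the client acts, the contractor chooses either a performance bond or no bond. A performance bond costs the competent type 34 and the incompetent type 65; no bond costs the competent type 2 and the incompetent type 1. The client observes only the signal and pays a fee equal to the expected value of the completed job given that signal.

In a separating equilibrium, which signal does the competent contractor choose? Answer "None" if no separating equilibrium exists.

bond

Try competent → bond, incompetent → no bond:
  If types separate, bond earns payment 130 and no bond earns 76.
  Competent: bond gives 130 − 34 = 96; no bond gives 76 − 2 = 74. No deviation. ✓
  Incompetent: no bond gives 76 − 1 = 75; bond gives 130 − 65 = 65. No deviation. ✓
Both hold — the competent type sends bond.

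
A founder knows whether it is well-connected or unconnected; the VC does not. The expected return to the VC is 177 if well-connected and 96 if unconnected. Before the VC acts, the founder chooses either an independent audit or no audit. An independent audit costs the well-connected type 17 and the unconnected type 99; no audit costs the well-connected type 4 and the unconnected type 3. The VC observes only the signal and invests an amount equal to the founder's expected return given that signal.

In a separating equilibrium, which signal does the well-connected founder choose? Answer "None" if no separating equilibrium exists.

Try well-connected → audit, unconnected → no audit:
  If types separate, audit earns payment 177 and no audit earns 96.
  Well-connected: audit gives 177 − 17 = 160; no audit gives 96 − 4 = 92. No deviation. ✓
  Unconnected: no audit gives 96 − 3 = 93; audit gives 177 − 99 = 78. No deviation. ✓
Both hold — the well-connected type sends audit.

audit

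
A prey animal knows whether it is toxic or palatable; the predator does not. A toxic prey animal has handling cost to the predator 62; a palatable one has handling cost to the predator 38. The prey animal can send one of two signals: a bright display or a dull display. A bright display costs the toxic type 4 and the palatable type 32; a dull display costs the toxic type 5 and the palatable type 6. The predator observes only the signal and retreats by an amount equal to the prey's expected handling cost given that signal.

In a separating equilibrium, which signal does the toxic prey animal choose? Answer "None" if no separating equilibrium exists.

Try toxic → bright display, palatable → dull display:
  If types separate, bright display earns payment 62 and dull display earns 38.
  Toxic: bright display gives 62 − 4 = 58; dull display gives 38 − 5 = 33. No deviation. ✓
  Palatable: dull display gives 38 − 6 = 32; bright display gives 62 − 32 = 30. No deviation. ✓
Both hold — the toxic type sends bright display.

bright display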